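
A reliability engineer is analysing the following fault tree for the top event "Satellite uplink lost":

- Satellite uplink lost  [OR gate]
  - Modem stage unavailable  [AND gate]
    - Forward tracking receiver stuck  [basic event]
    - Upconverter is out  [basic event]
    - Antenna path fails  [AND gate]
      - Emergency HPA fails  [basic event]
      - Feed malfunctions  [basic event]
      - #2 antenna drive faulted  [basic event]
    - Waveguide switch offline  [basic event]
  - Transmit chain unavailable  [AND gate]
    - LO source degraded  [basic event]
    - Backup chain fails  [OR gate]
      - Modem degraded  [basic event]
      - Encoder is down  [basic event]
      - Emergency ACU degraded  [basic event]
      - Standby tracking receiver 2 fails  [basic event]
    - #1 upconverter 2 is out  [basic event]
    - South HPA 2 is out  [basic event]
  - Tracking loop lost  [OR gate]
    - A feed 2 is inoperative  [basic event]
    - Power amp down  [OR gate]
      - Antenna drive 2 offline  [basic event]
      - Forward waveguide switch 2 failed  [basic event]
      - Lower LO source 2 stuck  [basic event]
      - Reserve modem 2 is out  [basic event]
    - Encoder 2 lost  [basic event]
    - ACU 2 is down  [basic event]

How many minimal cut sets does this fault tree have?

12

Antenna path fails [AND]: one cut set from each child combined → 1 × 1 × 1 = 1 cut set(s).
Modem stage unavailable [AND]: one cut set from each child combined → 1 × 1 × 1 × 1 = 1 cut set(s).
Backup chain fails [OR]: union of children's cut sets → 4 cut set(s).
Transmit chain unavailable [AND]: one cut set from each child combined → 1 × 4 × 1 × 1 = 4 cut set(s).
Power amp down [OR]: union of children's cut sets → 4 cut set(s).
Tracking loop lost [OR]: union of children's cut sets → 7 cut set(s).
Satellite uplink lost [OR]: union of children's cut sets → 12 cut set(s).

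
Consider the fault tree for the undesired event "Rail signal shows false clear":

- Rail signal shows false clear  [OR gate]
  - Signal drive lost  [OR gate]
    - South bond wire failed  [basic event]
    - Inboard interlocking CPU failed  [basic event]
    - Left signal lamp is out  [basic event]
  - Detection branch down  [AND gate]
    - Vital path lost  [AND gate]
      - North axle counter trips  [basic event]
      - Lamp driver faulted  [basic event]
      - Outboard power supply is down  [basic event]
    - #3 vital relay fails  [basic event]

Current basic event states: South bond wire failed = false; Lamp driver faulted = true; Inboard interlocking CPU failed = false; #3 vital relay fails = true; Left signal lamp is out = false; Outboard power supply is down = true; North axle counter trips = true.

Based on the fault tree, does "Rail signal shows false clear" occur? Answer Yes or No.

Yes

Signal drive lost [OR]: South bond wire failed=not, Inboard interlocking CPU failed=not, Left signal lamp is out=not → no input occurs → does not occur.
Vital path lost [AND]: North axle counter trips=occurs, Lamp driver faulted=occurs, Outboard power supply is down=occurs → all inputs occur → occurs.
Detection branch down [AND]: Vital path lost=occurs, #3 vital relay fails=occurs → all inputs occur → occurs.
Rail signal shows false clear [OR]: Signal drive lost=not, Detection branch down=occurs → at least one input occurs → occurs.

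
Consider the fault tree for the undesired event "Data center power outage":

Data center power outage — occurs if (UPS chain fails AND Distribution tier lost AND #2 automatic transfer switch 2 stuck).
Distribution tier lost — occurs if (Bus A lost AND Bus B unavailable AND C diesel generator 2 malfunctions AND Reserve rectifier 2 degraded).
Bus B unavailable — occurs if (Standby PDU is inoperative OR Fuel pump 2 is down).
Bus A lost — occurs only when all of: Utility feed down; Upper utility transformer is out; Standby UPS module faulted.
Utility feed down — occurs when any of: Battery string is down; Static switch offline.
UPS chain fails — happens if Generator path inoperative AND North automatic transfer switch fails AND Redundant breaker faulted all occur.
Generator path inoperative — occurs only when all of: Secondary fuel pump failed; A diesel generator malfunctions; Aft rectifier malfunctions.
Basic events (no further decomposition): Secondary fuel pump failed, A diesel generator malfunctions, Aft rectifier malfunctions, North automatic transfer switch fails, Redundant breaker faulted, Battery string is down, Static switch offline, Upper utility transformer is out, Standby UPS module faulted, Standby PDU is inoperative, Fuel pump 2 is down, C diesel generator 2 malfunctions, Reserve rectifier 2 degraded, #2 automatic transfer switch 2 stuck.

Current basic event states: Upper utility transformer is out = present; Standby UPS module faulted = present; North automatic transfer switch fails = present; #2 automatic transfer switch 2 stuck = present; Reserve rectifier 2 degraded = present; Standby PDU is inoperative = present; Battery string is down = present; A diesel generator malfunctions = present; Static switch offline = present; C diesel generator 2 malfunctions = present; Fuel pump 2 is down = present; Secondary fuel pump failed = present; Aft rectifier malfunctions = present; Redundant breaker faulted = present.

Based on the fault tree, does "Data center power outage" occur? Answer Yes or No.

Yes

Generator path inoperative [AND]: Secondary fuel pump failed=occurs, A diesel generator malfunctions=occurs, Aft rectifier malfunctions=occurs → all inputs occur → occurs.
UPS chain fails [AND]: Generator path inoperative=occurs, North automatic transfer switch fails=occurs, Redundant breaker faulted=occurs → all inputs occur → occurs.
Utility feed down [OR]: Battery string is down=occurs, Static switch offline=occurs → at least one input occurs → occurs.
Bus A lost [AND]: Utility feed down=occurs, Upper utility transformer is out=occurs, Standby UPS module faulted=occurs → all inputs occur → occurs.
Bus B unavailable [OR]: Standby PDU is inoperative=occurs, Fuel pump 2 is down=occurs → at least one input occurs → occurs.
Distribution tier lost [AND]: Bus A lost=occurs, Bus B unavailable=occurs, C diesel generator 2 malfunctions=occurs, Reserve rectifier 2 degraded=occurs → all inputs occur → occurs.
Data center power outage [AND]: UPS chain fails=occurs, Distribution tier lost=occurs, #2 automatic transfer switch 2 stuck=occurs → all inputs occur → occurs.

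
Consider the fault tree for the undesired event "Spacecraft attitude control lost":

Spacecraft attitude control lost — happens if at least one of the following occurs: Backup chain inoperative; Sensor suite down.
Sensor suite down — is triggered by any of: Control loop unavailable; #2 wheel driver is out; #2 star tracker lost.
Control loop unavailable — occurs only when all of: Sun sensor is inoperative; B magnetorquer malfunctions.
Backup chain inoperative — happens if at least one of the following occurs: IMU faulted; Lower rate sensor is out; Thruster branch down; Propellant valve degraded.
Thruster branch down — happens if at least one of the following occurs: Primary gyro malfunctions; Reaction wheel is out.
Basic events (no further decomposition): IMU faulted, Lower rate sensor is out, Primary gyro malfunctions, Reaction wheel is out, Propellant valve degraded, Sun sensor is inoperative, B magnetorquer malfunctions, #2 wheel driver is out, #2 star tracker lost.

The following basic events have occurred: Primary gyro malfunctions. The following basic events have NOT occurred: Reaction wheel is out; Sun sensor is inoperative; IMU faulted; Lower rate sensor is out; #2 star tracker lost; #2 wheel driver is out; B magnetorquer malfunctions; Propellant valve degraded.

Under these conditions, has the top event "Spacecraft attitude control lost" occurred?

Yes

Thruster branch down [OR]: Primary gyro malfunctions=occurs, Reaction wheel is out=not → at least one input occurs → occurs.
Backup chain inoperative [OR]: IMU faulted=not, Lower rate sensor is out=not, Thruster branch down=occurs, Propellant valve degraded=not → at least one input occurs → occurs.
Control loop unavailable [AND]: Sun sensor is inoperative=not, B magnetorquer malfunctions=not → not all inputs occur → does not occur.
Sensor suite down [OR]: Control loop unavailable=not, #2 wheel driver is out=not, #2 star tracker lost=not → no input occurs → does not occur.
Spacecraft attitude control lost [OR]: Backup chain inoperative=occurs, Sensor suite down=not → at least one input occurs → occurs.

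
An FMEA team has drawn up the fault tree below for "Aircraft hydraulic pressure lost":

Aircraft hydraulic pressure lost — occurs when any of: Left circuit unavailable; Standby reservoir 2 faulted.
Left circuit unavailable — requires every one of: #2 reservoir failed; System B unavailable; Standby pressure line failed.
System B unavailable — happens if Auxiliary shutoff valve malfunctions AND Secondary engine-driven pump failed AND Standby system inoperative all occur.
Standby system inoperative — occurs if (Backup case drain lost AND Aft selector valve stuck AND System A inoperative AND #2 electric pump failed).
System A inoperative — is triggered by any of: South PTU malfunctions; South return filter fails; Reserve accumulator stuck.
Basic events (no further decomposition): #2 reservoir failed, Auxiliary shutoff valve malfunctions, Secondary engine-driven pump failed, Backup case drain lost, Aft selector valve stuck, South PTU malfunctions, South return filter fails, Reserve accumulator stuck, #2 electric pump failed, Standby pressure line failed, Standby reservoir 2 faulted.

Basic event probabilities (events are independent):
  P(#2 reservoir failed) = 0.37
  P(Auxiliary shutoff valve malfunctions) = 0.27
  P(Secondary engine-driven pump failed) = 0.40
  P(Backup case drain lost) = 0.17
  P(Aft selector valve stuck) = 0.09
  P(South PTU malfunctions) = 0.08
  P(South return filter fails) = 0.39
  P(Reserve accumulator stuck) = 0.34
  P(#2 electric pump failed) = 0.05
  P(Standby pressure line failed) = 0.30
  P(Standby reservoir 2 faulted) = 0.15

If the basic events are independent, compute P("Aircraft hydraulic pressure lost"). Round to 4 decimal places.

0.1500

P(System A inoperative) [OR] = 1 − (1−0.08) × (1−0.39) × (1−0.34) = 0.629608
P(Standby system inoperative) [AND] = 0.17 × 0.09 × 0.629608 × 0.05 = 0.000482
P(System B unavailable) [AND] = 0.27 × 0.40 × 0.000482 = 0.000052
P(Left circuit unavailable) [AND] = 0.37 × 0.000052 × 0.30 = 0.000006
P(Aircraft hydraulic pressure lost) [OR] = 1 − (1−0.000006) × (1−0.15) = 0.150005
Rounded to 4 decimal places: P(Aircraft hydraulic pressure lost) ≈ 0.1500.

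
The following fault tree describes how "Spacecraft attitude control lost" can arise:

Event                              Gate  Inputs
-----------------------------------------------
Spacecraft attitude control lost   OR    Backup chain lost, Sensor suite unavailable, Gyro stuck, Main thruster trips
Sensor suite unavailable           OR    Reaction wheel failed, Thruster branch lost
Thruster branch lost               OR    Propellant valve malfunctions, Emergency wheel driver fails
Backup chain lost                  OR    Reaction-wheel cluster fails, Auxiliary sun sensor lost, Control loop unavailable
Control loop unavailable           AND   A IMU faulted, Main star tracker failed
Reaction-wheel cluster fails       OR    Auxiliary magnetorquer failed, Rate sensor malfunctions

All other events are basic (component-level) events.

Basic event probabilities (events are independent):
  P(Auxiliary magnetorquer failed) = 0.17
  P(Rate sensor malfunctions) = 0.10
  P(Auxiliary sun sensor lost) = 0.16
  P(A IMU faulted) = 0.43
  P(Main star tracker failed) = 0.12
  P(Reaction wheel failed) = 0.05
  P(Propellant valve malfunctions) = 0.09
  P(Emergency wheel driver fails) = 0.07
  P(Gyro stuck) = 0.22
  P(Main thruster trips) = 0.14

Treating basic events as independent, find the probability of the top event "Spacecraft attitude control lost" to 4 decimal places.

P(Reaction-wheel cluster fails) [OR] = 1 − (1−0.17) × (1−0.10) = 0.253000
P(Control loop unavailable) [AND] = 0.43 × 0.12 = 0.051600
P(Backup chain lost) [OR] = 1 − (1−0.253000) × (1−0.16) × (1−0.051600) = 0.404898
P(Thruster branch lost) [OR] = 1 − (1−0.09) × (1−0.07) = 0.153700
P(Sensor suite unavailable) [OR] = 1 − (1−0.05) × (1−0.153700) = 0.196015
P(Spacecraft attitude control lost) [OR] = 1 − (1−0.404898) × (1−0.196015) × (1−0.22) × (1−0.14) = 0.679054
Rounded to 4 decimal places: P(Spacecraft attitude control lost) ≈ 0.6791.

0.6791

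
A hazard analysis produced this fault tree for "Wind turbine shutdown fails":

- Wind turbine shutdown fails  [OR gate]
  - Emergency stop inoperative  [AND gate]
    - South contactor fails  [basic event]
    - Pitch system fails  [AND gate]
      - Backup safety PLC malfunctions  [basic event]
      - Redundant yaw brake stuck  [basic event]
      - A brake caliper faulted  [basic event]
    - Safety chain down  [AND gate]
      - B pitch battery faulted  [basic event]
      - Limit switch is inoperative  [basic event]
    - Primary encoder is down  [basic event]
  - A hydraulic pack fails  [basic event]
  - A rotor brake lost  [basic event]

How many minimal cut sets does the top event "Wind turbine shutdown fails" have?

Pitch system fails [AND]: one cut set from each child combined → 1 × 1 × 1 = 1 cut set(s).
Safety chain down [AND]: one cut set from each child combined → 1 × 1 = 1 cut set(s).
Emergency stop inoperative [AND]: one cut set from each child combined → 1 × 1 × 1 × 1 = 1 cut set(s).
Wind turbine shutdown fails [OR]: union of children's cut sets → 3 cut set(s).
Minimal cut sets: {A brake caliper faulted, B pitch battery faulted, Backup safety PLC malfunctions, Limit switch is inoperative, Primary encoder is down, Redundant yaw brake stuck, South contactor fails}; {A hydraulic pack fails}; {A rotor brake lost}.

3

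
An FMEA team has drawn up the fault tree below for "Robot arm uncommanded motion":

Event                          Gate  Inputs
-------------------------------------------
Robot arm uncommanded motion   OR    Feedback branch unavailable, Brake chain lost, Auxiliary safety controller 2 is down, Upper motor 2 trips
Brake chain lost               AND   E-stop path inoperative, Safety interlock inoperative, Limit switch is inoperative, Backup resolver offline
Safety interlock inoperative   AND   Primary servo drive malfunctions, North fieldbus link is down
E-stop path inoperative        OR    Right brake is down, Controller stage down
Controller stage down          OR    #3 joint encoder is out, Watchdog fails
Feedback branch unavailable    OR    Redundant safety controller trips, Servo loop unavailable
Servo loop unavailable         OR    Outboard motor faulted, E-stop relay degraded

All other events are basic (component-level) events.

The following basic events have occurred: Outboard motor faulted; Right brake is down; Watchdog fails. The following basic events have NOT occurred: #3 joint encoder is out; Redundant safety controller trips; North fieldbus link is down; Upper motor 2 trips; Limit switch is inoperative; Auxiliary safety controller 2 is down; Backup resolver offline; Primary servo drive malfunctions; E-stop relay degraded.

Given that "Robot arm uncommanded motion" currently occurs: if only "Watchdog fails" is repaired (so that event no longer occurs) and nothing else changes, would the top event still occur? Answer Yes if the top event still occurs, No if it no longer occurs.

Counterfactual: set "Watchdog fails" to not occurred.
Servo loop unavailable [OR]: Outboard motor faulted=occurs, E-stop relay degraded=not → at least one input occurs → occurs.
Feedback branch unavailable [OR]: Redundant safety controller trips=not, Servo loop unavailable=occurs → at least one input occurs → occurs.
Controller stage down [OR]: #3 joint encoder is out=not, Watchdog fails=not → no input occurs → does not occur.
E-stop path inoperative [OR]: Right brake is down=occurs, Controller stage down=not → at least one input occurs → occurs.
Safety interlock inoperative [AND]: Primary servo drive malfunctions=not, North fieldbus link is down=not → not all inputs occur → does not occur.
Brake chain lost [AND]: E-stop path inoperative=occurs, Safety interlock inoperative=not, Limit switch is inoperative=not, Backup resolver offline=not → not all inputs occur → does not occur.
Robot arm uncommanded motion [OR]: Feedback branch unavailable=occurs, Brake chain lost=not, Auxiliary safety controller 2 is down=not, Upper motor 2 trips=not → at least one input occurs → occurs.

Yes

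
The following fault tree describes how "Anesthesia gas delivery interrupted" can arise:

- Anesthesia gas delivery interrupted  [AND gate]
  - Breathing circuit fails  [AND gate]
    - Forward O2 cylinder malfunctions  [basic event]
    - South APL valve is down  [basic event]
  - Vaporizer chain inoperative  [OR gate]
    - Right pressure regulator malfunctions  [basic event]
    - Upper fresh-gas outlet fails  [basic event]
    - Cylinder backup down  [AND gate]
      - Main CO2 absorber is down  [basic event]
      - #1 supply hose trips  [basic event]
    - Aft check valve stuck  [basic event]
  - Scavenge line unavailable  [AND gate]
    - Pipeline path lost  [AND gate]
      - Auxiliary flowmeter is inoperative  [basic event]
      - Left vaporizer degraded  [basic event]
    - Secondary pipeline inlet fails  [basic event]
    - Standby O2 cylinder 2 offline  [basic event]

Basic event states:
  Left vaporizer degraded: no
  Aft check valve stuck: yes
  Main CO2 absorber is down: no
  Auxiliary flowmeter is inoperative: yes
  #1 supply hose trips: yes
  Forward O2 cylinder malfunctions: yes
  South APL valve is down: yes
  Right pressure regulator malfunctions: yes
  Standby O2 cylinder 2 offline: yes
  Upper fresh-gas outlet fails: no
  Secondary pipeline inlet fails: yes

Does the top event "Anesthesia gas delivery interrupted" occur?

No

Breathing circuit fails [AND]: Forward O2 cylinder malfunctions=occurs, South APL valve is down=occurs → all inputs occur → occurs.
Cylinder backup down [AND]: Main CO2 absorber is down=not, #1 supply hose trips=occurs → not all inputs occur → does not occur.
Vaporizer chain inoperative [OR]: Right pressure regulator malfunctions=occurs, Upper fresh-gas outlet fails=not, Cylinder backup down=not, Aft check valve stuck=occurs → at least one input occurs → occurs.
Pipeline path lost [AND]: Auxiliary flowmeter is inoperative=occurs, Left vaporizer degraded=not → not all inputs occur → does not occur.
Scavenge line unavailable [AND]: Pipeline path lost=not, Secondary pipeline inlet fails=occurs, Standby O2 cylinder 2 offline=occurs → not all inputs occur → does not occur.
Anesthesia gas delivery interrupted [AND]: Breathing circuit fails=occurs, Vaporizer chain inoperative=occurs, Scavenge line unavailable=not → not all inputs occur → does not occur.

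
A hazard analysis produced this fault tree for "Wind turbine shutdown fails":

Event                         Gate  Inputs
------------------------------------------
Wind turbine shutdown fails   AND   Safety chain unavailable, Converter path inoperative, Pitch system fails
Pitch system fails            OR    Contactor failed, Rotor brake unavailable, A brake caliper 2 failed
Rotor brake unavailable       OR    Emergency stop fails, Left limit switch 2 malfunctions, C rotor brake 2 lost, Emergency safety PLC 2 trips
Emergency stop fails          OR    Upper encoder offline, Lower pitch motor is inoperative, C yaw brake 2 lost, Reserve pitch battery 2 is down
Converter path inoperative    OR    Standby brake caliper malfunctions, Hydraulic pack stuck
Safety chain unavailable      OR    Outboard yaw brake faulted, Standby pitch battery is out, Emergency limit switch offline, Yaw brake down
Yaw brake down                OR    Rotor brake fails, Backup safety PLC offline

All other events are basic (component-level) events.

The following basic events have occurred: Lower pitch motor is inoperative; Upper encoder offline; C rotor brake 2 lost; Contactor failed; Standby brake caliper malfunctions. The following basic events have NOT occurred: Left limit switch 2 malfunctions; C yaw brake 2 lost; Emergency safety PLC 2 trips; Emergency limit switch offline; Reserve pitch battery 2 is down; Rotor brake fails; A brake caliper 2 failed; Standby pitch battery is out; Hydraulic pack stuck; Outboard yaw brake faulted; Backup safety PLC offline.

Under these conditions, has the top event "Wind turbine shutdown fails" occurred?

No

Yaw brake down [OR]: Rotor brake fails=not, Backup safety PLC offline=not → no input occurs → does not occur.
Safety chain unavailable [OR]: Outboard yaw brake faulted=not, Standby pitch battery is out=not, Emergency limit switch offline=not, Yaw brake down=not → no input occurs → does not occur.
Converter path inoperative [OR]: Standby brake caliper malfunctions=occurs, Hydraulic pack stuck=not → at least one input occurs → occurs.
Emergency stop fails [OR]: Upper encoder offline=occurs, Lower pitch motor is inoperative=occurs, C yaw brake 2 lost=not, Reserve pitch battery 2 is down=not → at least one input occurs → occurs.
Rotor brake unavailable [OR]: Emergency stop fails=occurs, Left limit switch 2 malfunctions=not, C rotor brake 2 lost=occurs, Emergency safety PLC 2 trips=not → at least one input occurs → occurs.
Pitch system fails [OR]: Contactor failed=occurs, Rotor brake unavailable=occurs, A brake caliper 2 failed=not → at least one input occurs → occurs.
Wind turbine shutdown fails [AND]: Safety chain unavailable=not, Converter path inoperative=occurs, Pitch system fails=occurs → not all inputs occur → does not occur.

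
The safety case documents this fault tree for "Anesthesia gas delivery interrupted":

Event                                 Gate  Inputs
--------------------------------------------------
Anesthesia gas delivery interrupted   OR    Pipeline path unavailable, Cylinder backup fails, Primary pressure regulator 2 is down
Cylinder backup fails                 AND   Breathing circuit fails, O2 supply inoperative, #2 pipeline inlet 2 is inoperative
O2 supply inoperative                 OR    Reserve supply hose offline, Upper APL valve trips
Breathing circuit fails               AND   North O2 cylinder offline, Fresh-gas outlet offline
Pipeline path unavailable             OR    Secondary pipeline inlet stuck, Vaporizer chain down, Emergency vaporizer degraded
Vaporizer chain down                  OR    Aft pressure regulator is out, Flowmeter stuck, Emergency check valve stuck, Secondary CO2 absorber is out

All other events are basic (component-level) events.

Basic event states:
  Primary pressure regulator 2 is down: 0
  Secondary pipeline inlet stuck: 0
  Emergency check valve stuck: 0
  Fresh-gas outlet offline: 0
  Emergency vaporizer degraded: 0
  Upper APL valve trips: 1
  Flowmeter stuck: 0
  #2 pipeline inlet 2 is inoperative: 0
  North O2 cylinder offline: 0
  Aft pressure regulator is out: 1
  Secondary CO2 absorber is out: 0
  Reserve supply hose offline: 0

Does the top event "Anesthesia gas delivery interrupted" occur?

Yes

Vaporizer chain down [OR]: Aft pressure regulator is out=occurs, Flowmeter stuck=not, Emergency check valve stuck=not, Secondary CO2 absorber is out=not → at least one input occurs → occurs.
Pipeline path unavailable [OR]: Secondary pipeline inlet stuck=not, Vaporizer chain down=occurs, Emergency vaporizer degraded=not → at least one input occurs → occurs.
Breathing circuit fails [AND]: North O2 cylinder offline=not, Fresh-gas outlet offline=not → not all inputs occur → does not occur.
O2 supply inoperative [OR]: Reserve supply hose offline=not, Upper APL valve trips=occurs → at least one input occurs → occurs.
Cylinder backup fails [AND]: Breathing circuit fails=not, O2 supply inoperative=occurs, #2 pipeline inlet 2 is inoperative=not → not all inputs occur → does not occur.
Anesthesia gas delivery interrupted [OR]: Pipeline path unavailable=occurs, Cylinder backup fails=not, Primary pressure regulator 2 is down=not → at least one input occurs → occurs.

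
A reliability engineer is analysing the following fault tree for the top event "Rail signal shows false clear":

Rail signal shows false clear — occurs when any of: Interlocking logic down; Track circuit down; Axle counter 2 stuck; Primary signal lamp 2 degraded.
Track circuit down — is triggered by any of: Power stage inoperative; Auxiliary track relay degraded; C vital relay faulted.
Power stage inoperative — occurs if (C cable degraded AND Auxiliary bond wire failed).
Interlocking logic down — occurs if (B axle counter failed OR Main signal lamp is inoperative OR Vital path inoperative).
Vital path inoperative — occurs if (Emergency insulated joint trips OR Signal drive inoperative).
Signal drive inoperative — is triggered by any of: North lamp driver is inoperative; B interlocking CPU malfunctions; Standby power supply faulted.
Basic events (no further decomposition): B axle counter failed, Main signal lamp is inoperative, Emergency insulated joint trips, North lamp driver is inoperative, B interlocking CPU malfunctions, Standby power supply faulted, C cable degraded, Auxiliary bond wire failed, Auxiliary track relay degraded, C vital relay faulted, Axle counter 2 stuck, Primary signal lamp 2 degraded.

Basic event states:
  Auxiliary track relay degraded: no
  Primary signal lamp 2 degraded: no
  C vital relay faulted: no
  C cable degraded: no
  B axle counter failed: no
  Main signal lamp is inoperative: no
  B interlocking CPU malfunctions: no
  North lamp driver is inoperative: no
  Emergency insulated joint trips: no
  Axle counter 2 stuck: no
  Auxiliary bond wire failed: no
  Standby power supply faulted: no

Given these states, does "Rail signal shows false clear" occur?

No

Signal drive inoperative [OR]: North lamp driver is inoperative=not, B interlocking CPU malfunctions=not, Standby power supply faulted=not → no input occurs → does not occur.
Vital path inoperative [OR]: Emergency insulated joint trips=not, Signal drive inoperative=not → no input occurs → does not occur.
Interlocking logic down [OR]: B axle counter failed=not, Main signal lamp is inoperative=not, Vital path inoperative=not → no input occurs → does not occur.
Power stage inoperative [AND]: C cable degraded=not, Auxiliary bond wire failed=not → not all inputs occur → does not occur.
Track circuit down [OR]: Power stage inoperative=not, Auxiliary track relay degraded=not, C vital relay faulted=not → no input occurs → does not occur.
Rail signal shows false clear [OR]: Interlocking logic down=not, Track circuit down=not, Axle counter 2 stuck=not, Primary signal lamp 2 degraded=not → no input occurs → does not occur.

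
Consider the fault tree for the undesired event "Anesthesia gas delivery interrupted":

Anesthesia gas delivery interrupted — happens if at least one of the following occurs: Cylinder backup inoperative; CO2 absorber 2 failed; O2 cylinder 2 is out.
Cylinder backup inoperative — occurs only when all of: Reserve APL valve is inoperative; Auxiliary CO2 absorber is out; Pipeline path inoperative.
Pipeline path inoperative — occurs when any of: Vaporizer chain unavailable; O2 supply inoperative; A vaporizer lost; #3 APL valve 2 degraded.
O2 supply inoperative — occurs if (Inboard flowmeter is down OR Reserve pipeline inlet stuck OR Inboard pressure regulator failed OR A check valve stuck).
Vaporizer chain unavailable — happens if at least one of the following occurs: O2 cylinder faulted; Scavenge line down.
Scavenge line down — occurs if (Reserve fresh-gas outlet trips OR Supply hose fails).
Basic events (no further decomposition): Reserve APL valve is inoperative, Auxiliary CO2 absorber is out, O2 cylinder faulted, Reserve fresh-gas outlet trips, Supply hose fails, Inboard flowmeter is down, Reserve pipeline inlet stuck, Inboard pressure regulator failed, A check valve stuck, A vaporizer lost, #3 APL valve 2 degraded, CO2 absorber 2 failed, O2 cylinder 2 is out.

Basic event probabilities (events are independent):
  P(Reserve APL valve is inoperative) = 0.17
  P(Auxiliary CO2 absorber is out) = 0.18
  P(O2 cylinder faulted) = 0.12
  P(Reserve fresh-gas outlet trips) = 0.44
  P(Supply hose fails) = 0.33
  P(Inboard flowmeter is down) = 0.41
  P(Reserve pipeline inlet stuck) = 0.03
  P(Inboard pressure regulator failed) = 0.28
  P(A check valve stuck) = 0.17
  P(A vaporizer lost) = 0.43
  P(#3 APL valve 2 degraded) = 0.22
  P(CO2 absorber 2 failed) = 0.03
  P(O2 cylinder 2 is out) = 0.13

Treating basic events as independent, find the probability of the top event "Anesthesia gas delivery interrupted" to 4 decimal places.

0.1806

P(Scavenge line down) [OR] = 1 − (1−0.44) × (1−0.33) = 0.624800
P(Vaporizer chain unavailable) [OR] = 1 − (1−0.12) × (1−0.624800) = 0.669824
P(O2 supply inoperative) [OR] = 1 − (1−0.41) × (1−0.03) × (1−0.28) × (1−0.17) = 0.657994
P(Pipeline path inoperative) [OR] = 1 − (1−0.669824) × (1−0.657994) × (1−0.43) × (1−0.22) = 0.949795
P(Cylinder backup inoperative) [AND] = 0.17 × 0.18 × 0.949795 = 0.029064
P(Anesthesia gas delivery interrupted) [OR] = 1 − (1−0.029064) × (1−0.03) × (1−0.13) = 0.180627
Rounded to 4 decimal places: P(Anesthesia gas delivery interrupted) ≈ 0.1806.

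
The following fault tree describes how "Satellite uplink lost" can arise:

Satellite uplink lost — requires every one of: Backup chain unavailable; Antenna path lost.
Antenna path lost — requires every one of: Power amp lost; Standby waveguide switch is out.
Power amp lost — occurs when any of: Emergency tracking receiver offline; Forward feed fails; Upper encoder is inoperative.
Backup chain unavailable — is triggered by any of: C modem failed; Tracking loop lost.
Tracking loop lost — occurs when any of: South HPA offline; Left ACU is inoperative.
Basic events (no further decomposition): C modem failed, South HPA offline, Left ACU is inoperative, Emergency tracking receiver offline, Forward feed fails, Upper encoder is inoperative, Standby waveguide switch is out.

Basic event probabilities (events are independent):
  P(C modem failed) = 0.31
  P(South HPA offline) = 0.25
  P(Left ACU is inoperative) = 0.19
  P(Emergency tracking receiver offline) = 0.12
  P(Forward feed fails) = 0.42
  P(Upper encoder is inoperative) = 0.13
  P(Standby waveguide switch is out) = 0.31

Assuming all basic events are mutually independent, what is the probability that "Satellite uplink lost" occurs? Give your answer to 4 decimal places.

P(Tracking loop lost) [OR] = 1 − (1−0.25) × (1−0.19) = 0.392500
P(Backup chain unavailable) [OR] = 1 − (1−0.31) × (1−0.392500) = 0.580825
P(Power amp lost) [OR] = 1 − (1−0.12) × (1−0.42) × (1−0.13) = 0.555952
P(Antenna path lost) [AND] = 0.555952 × 0.31 = 0.172345
P(Satellite uplink lost) [AND] = 0.580825 × 0.172345 = 0.100102
Rounded to 4 decimal places: P(Satellite uplink lost) ≈ 0.1001.

0.1001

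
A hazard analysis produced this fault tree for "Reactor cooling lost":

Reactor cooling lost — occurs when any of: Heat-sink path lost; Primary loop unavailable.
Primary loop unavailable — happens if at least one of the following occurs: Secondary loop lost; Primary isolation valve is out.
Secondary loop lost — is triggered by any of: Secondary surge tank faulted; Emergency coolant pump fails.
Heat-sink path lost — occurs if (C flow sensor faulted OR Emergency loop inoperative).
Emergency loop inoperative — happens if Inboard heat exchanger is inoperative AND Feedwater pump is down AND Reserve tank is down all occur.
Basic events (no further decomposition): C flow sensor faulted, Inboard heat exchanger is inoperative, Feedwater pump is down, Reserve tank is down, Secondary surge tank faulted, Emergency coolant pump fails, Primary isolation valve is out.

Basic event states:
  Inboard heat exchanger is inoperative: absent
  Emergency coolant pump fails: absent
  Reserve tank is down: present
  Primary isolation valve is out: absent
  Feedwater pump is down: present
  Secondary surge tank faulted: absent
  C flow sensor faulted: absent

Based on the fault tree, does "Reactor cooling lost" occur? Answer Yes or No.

Emergency loop inoperative [AND]: Inboard heat exchanger is inoperative=not, Feedwater pump is down=occurs, Reserve tank is down=occurs → not all inputs occur → does not occur.
Heat-sink path lost [OR]: C flow sensor faulted=not, Emergency loop inoperative=not → no input occurs → does not occur.
Secondary loop lost [OR]: Secondary surge tank faulted=not, Emergency coolant pump fails=not → no input occurs → does not occur.
Primary loop unavailable [OR]: Secondary loop lost=not, Primary isolation valve is out=not → no input occurs → does not occur.
Reactor cooling lost [OR]: Heat-sink path lost=not, Primary loop unavailable=not → no input occurs → does not occur.

No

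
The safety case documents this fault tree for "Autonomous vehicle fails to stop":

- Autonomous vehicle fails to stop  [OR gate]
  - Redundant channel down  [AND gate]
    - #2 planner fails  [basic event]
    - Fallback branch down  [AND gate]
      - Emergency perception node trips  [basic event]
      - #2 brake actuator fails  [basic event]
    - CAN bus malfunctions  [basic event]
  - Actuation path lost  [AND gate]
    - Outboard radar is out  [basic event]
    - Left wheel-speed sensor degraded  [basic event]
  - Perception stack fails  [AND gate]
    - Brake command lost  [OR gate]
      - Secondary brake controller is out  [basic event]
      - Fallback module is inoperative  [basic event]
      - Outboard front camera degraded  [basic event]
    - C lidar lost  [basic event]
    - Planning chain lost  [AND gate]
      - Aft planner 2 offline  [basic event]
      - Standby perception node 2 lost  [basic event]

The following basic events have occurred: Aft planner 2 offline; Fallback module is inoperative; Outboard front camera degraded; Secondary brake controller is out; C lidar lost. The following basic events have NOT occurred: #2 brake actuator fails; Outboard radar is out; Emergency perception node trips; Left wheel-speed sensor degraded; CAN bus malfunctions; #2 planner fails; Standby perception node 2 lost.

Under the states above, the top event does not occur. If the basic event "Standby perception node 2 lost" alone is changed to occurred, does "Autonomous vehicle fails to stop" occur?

Counterfactual: set "Standby perception node 2 lost" to occurred.
Fallback branch down [AND]: Emergency perception node trips=not, #2 brake actuator fails=not → not all inputs occur → does not occur.
Redundant channel down [AND]: #2 planner fails=not, Fallback branch down=not, CAN bus malfunctions=not → not all inputs occur → does not occur.
Actuation path lost [AND]: Outboard radar is out=not, Left wheel-speed sensor degraded=not → not all inputs occur → does not occur.
Brake command lost [OR]: Secondary brake controller is out=occurs, Fallback module is inoperative=occurs, Outboard front camera degraded=occurs → at least one input occurs → occurs.
Planning chain lost [AND]: Aft planner 2 offline=occurs, Standby perception node 2 lost=occurs → all inputs occur → occurs.
Perception stack fails [AND]: Brake command lost=occurs, C lidar lost=occurs, Planning chain lost=occurs → all inputs occur → occurs.
Autonomous vehicle fails to stop [OR]: Redundant channel down=not, Actuation path lost=not, Perception stack fails=occurs → at least one input occurs → occurs.

Yes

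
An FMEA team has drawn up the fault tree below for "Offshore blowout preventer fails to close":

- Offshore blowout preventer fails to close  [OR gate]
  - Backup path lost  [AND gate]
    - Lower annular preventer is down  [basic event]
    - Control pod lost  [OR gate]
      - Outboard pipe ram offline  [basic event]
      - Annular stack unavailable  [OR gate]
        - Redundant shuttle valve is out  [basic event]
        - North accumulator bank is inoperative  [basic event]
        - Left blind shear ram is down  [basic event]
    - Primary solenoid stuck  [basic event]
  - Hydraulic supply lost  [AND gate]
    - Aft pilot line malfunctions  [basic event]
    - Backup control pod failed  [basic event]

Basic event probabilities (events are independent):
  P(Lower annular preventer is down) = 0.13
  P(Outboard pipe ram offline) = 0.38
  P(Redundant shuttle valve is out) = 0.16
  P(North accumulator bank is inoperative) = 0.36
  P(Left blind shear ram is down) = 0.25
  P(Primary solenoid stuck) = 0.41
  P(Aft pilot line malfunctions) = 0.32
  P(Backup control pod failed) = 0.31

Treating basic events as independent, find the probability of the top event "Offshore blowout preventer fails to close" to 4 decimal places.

0.1352

P(Annular stack unavailable) [OR] = 1 − (1−0.16) × (1−0.36) × (1−0.25) = 0.596800
P(Control pod lost) [OR] = 1 − (1−0.38) × (1−0.596800) = 0.750016
P(Backup path lost) [AND] = 0.13 × 0.750016 × 0.41 = 0.039976
P(Hydraulic supply lost) [AND] = 0.32 × 0.31 = 0.099200
P(Offshore blowout preventer fails to close) [OR] = 1 − (1−0.039976) × (1−0.099200) = 0.135210
Rounded to 4 decimal places: P(Offshore blowout preventer fails to close) ≈ 0.1352.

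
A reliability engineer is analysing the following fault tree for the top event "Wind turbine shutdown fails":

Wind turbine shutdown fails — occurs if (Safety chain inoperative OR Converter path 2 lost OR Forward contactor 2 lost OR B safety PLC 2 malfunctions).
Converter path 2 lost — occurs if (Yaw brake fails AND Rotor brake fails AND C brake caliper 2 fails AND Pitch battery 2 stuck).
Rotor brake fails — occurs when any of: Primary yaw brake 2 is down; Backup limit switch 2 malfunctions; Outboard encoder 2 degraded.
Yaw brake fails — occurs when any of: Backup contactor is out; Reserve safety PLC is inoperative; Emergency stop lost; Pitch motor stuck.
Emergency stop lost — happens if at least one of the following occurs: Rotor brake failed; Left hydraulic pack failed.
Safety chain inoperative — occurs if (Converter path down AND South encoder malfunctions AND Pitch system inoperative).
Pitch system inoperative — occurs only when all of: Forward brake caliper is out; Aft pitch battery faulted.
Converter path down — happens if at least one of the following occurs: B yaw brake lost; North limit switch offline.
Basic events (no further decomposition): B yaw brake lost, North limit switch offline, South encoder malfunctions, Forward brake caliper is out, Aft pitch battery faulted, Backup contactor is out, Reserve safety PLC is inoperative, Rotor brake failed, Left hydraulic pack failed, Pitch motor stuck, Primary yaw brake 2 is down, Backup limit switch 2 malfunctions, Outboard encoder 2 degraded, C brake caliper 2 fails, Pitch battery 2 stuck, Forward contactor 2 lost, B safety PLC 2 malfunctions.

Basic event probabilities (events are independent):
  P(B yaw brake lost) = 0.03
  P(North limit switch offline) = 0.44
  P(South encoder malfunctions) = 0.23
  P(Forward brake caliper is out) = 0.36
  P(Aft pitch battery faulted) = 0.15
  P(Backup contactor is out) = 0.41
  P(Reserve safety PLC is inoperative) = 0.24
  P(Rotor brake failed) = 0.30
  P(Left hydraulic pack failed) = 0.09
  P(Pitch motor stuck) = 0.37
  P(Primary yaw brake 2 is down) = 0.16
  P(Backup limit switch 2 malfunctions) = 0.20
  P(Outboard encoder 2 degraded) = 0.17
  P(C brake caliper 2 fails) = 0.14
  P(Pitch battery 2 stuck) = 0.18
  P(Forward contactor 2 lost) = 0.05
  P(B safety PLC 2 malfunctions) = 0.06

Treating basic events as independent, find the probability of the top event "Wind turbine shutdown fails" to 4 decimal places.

P(Converter path down) [OR] = 1 − (1−0.03) × (1−0.44) = 0.456800
P(Pitch system inoperative) [AND] = 0.36 × 0.15 = 0.054000
P(Safety chain inoperative) [AND] = 0.456800 × 0.23 × 0.054000 = 0.005673
P(Emergency stop lost) [OR] = 1 − (1−0.30) × (1−0.09) = 0.363000
P(Yaw brake fails) [OR] = 1 − (1−0.41) × (1−0.24) × (1−0.363000) × (1−0.37) = 0.820053
P(Rotor brake fails) [OR] = 1 − (1−0.16) × (1−0.20) × (1−0.17) = 0.442240
P(Converter path 2 lost) [AND] = 0.820053 × 0.442240 × 0.14 × 0.18 = 0.009139
P(Wind turbine shutdown fails) [OR] = 1 − (1−0.005673) × (1−0.009139) × (1−0.05) × (1−0.06) = 0.120181
Rounded to 4 decimal places: P(Wind turbine shutdown fails) ≈ 0.1202.

0.1202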